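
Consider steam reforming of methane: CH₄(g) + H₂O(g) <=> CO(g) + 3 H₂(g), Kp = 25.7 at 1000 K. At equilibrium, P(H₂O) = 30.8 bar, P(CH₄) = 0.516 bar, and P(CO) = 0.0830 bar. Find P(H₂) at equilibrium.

At equilibrium, Kp = P(CO)·P(H₂)³ / (P(CH₄)·P(H₂O)) = 25.7.
(0.0830)·(P(H₂))³ / ((0.516)·(30.8)) = 25.7
P(H₂)³ = 4920 ⇒ P(H₂) = 17.0 bar

P(H₂) = 17.0 bar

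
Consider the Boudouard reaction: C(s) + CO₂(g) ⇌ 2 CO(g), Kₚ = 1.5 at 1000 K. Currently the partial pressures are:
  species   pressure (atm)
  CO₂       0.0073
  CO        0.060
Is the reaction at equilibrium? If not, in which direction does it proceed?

(C is a pure solid — omitted from Qₚ.)
Qₚ = P(CO)² / P(CO₂) = (0.060)² / (0.0073) = 0.49
Qₚ = 0.49 < Kₚ = 1.5, so the forward reaction proceeds.

in the forward direction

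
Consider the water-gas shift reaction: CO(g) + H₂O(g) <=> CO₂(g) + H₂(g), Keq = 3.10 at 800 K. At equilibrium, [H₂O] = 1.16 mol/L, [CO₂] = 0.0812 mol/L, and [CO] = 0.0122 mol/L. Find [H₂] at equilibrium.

[H₂] = 0.540 mol/L

At equilibrium, Keq = [CO₂]·[H₂] / ([CO]·[H₂O]) = 3.10.
(0.0812)·([H₂]) / ((0.0122)·(1.16)) = 3.10
[H₂] = 0.540 mol/L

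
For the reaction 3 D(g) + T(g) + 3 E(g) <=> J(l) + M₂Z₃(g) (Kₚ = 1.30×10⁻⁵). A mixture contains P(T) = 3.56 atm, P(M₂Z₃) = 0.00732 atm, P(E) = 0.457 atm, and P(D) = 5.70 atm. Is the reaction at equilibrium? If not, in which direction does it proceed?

(J is a pure liquid — omitted from Qₚ.)
Qₚ = P(M₂Z₃) / (P(D)³·P(T)·P(E)³) = (0.00732) / ((5.70)³·(3.56)·(0.457)³) = 1.16×10⁻⁴
Qₚ = 1.16×10⁻⁴ > Kₚ = 1.30×10⁻⁵, so the reverse reaction proceeds.

reverse (toward reactants)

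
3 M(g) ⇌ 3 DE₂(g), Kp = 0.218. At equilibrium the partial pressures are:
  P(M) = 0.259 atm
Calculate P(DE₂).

At equilibrium, Kp = P(DE₂)³ / P(M)³ = 0.218.
(P(DE₂))³ / (0.259)³ = 0.218
P(DE₂)³ = 0.00379 ⇒ P(DE₂) = 0.156 atm

P(DE₂) = 0.156 atm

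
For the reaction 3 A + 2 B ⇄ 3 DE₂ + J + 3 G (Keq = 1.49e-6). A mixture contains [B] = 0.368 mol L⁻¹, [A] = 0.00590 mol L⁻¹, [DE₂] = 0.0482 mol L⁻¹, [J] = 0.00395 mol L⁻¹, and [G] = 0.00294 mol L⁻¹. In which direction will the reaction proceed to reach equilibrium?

toward products

Q = [DE₂]³·[J]·[G]³ / ([A]³·[B]²) = (0.0482)³·(0.00395)·(0.00294)³ / ((0.00590)³·(0.368)²) = 4.04e-7
Q = 4.04e-7 < Keq = 1.49e-6, so the forward reaction proceeds.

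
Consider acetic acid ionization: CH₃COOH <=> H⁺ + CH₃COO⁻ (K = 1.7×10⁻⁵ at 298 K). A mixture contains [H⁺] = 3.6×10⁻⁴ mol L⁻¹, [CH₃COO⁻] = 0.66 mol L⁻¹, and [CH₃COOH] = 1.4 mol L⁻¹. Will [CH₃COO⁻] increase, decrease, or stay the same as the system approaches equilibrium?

Q = [H⁺]·[CH₃COO⁻] / [CH₃COOH] = (3.6×10⁻⁴)·(0.66) / (1.4) = 1.7×10⁻⁴
Q = 1.7×10⁻⁴ > K = 1.7×10⁻⁵: net reverse reaction.
CH₃COO⁻ is a product, so it decreases.

decrease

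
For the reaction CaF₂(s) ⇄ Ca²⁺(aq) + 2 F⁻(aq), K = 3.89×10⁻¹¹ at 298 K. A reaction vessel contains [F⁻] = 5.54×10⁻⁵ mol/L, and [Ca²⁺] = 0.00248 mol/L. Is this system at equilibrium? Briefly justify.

(CaF₂ is a pure solid — omitted from Q.)
Q = [Ca²⁺]·[F⁻]² = (0.00248)·(5.54×10⁻⁵)² = 7.61×10⁻¹²
Q = 7.61×10⁻¹² < K = 3.89×10⁻¹¹: net forward reaction.

no; Q < K, reaction proceeds forward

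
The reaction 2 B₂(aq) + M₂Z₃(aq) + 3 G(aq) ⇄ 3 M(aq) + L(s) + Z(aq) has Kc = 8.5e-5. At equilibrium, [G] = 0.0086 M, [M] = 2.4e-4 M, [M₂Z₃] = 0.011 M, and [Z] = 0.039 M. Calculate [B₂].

(L is a pure solid — omitted from Kc.)
At equilibrium, Kc = [M]³·[Z] / ([B₂]²·[M₂Z₃]·[G]³) = 8.5e-5.
(2.4e-4)³·(0.039) / (([B₂])²·(0.011)·(0.0086)³) = 8.5e-5
[B₂]² = 0.907 ⇒ [B₂] = 0.95 M

[B₂] = 0.95 M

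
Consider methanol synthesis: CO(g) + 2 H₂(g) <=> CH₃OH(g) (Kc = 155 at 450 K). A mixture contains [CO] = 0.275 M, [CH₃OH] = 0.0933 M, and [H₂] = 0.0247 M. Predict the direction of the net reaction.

Qc = [CH₃OH] / ([CO]·[H₂]²) = (0.0933) / ((0.275)·(0.0247)²) = 556
Qc = 556 > Kc = 155, so the reverse reaction proceeds.

reverse (toward reactants)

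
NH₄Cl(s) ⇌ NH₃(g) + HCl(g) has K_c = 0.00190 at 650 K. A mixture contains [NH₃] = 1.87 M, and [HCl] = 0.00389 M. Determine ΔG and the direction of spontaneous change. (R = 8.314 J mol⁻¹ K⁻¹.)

ΔG = 7.25 kJ/mol; the forward reaction is non-spontaneous

(NH₄Cl is a pure solid — omitted from Q_c.)
Q_c = [NH₃]·[HCl] = (1.87)·(0.00389) = 0.00727
ΔG = RT ln(Q_c/K_c) = (8.314 J mol⁻¹ K⁻¹)(650 K) × ln(0.00727/0.00190)
   = (5.404 kJ/mol)(1.342) = 7.25 kJ/mol
ΔG > 0, so the forward reaction is non-spontaneous (proceeds in reverse).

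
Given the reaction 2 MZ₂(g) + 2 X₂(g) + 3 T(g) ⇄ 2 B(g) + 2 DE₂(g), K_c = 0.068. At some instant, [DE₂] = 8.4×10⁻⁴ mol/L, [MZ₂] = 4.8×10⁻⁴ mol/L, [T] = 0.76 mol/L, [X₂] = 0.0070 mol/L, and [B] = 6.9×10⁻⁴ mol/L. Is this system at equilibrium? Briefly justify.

yes, at equilibrium

Q_c = [B]²·[DE₂]² / ([MZ₂]²·[X₂]²·[T]³) = (6.9×10⁻⁴)²·(8.4×10⁻⁴)² / ((4.8×10⁻⁴)²·(0.0070)²·(0.76)³) = 0.068
Q_c = 0.068 = K_c; the system is at equilibrium.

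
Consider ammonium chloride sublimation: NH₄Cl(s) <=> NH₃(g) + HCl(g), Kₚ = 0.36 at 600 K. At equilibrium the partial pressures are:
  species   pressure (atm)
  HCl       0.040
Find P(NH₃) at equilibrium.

P(NH₃) = 9.0 atm

(NH₄Cl is a pure solid — omitted from Kₚ.)
At equilibrium, Kₚ = P(NH₃)·P(HCl) = 0.36.
(P(NH₃))·(0.040) = 0.36
P(NH₃) = 9.00 = 9.0 atm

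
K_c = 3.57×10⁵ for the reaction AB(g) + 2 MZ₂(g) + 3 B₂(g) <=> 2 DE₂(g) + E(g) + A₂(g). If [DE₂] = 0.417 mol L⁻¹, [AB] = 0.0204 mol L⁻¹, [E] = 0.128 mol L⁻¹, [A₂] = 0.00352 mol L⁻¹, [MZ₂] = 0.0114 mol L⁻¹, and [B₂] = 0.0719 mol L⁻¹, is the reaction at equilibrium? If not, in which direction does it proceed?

Q_c = [DE₂]²·[E]·[A₂] / ([AB]·[MZ₂]²·[B₂]³) = (0.417)²·(0.128)·(0.00352) / ((0.0204)·(0.0114)²·(0.0719)³) = 79500
Q_c = 79500 < K_c = 3.57×10⁵, so the forward reaction proceeds.

forward (toward products)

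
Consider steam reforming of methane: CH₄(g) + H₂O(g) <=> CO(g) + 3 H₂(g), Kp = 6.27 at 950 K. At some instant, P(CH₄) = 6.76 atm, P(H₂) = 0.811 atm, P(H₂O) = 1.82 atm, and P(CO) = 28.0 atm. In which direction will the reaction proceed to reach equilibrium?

to the right

Qp = P(CO)·P(H₂)³ / (P(CH₄)·P(H₂O)) = (28.0)·(0.811)³ / ((6.76)·(1.82)) = 1.21
Qp = 1.21 < Kp = 6.27, so the forward reaction proceeds.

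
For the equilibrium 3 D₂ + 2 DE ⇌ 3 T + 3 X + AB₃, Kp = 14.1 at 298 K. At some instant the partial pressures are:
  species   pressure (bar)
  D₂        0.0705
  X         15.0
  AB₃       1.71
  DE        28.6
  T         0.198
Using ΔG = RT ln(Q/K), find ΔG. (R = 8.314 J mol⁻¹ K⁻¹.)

Qp = P(T)³·P(X)³·P(AB₃) / (P(D₂)³·P(DE)²) = (0.198)³·(15.0)³·(1.71) / ((0.0705)³·(28.6)²) = 156
ΔG = RT ln(Qp/Kp) = (8.314 J mol⁻¹ K⁻¹)(298 K) × ln(156/14.1)
   = (2.478 kJ/mol)(2.404) = 5.96 kJ/mol
ΔG > 0, so the forward reaction is non-spontaneous (proceeds in reverse).

ΔG = 5.96 kJ/mol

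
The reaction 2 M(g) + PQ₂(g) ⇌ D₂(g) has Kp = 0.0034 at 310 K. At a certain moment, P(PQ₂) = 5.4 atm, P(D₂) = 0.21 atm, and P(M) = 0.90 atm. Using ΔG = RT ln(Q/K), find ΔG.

Qp = P(D₂) / (P(M)²·P(PQ₂)) = (0.21) / ((0.90)²·(5.4)) = 0.0480
ΔG = RT ln(Qp/Kp) = (8.314 J mol⁻¹ K⁻¹)(310 K) × ln(0.0480/0.0034)
   = (2.577 kJ/mol)(2.647) = 6.82 kJ/mol
ΔG > 0, so the forward reaction is non-spontaneous (proceeds in reverse).

ΔG = 6.82 kJ/mol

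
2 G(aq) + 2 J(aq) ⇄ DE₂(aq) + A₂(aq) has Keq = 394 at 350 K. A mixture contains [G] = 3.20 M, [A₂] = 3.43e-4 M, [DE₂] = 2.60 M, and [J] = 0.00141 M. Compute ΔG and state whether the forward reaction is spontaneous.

Q = [DE₂]·[A₂] / ([G]²·[J]²) = (2.60)·(3.43e-4) / ((3.20)²·(0.00141)²) = 43.8
ΔG = RT ln(Q/Keq) = (8.314 J mol⁻¹ K⁻¹)(350 K) × ln(43.8/394)
   = (2.910 kJ/mol)(-2.197) = -6.39 kJ/mol
ΔG < 0, so the forward reaction is spontaneous (proceeds forward).

ΔG = -6.39 kJ/mol; the forward reaction is spontaneous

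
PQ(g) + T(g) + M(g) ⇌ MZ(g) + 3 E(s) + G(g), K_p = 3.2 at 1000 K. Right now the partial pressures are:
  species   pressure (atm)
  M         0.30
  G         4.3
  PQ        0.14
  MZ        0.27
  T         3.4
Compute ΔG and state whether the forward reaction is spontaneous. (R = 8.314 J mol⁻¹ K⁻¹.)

(E is a pure solid — omitted from Q_p.)
Q_p = P(MZ)·P(G) / (P(PQ)·P(T)·P(M)) = (0.27)·(4.3) / ((0.14)·(3.4)·(0.30)) = 8.13
ΔG = RT ln(Q_p/K_p) = (8.314 J mol⁻¹ K⁻¹)(1000 K) × ln(8.13/3.2)
   = (8.314 kJ/mol)(0.9324) = 7.75 kJ/mol
ΔG > 0, so the forward reaction is non-spontaneous (proceeds in reverse).

ΔG = 7.75 kJ/mol; the forward reaction is non-spontaneous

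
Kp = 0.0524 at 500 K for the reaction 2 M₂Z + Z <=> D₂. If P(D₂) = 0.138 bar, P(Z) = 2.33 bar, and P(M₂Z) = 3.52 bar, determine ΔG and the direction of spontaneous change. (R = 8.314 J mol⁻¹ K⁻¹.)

ΔG = -9.95 kJ/mol; the forward reaction is spontaneous

Qp = P(D₂) / (P(M₂Z)²·P(Z)) = (0.138) / ((3.52)²·(2.33)) = 0.00478
ΔG = RT ln(Qp/Kp) = (8.314 J mol⁻¹ K⁻¹)(500 K) × ln(0.00478/0.0524)
   = (4.157 kJ/mol)(-2.394) = -9.95 kJ/mol
ΔG < 0, so the forward reaction is spontaneous (proceeds forward).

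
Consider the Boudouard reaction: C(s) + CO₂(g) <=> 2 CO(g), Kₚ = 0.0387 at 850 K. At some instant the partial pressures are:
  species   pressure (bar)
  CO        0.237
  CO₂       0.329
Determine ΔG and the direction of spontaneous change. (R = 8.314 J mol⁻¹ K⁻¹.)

(C is a pure solid — omitted from Qₚ.)
Qₚ = P(CO)² / P(CO₂) = (0.237)² / (0.329) = 0.171
ΔG = RT ln(Qₚ/Kₚ) = (8.314 J mol⁻¹ K⁻¹)(850 K) × ln(0.171/0.0387)
   = (7.067 kJ/mol)(1.486) = 10.5 kJ/mol
ΔG > 0, so the forward reaction is non-spontaneous (proceeds in reverse).

ΔG = 10.5 kJ/mol; the forward reaction is non-spontaneous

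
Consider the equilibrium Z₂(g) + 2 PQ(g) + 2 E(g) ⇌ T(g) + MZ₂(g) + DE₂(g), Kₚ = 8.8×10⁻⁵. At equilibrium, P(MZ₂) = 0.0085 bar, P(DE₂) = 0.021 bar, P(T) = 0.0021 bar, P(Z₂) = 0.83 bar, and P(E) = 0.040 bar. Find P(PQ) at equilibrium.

P(PQ) = 1.8 bar

At equilibrium, Kₚ = P(T)·P(MZ₂)·P(DE₂) / (P(Z₂)·P(PQ)²·P(E)²) = 8.8×10⁻⁵.
(0.0021)·(0.0085)·(0.021) / ((0.83)·(P(PQ))²·(0.040)²) = 8.8×10⁻⁵
P(PQ)² = 3.21 ⇒ P(PQ) = 1.8 bar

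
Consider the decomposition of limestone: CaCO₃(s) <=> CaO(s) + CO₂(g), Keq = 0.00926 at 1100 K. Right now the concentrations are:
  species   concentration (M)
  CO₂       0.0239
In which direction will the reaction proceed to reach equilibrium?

in the reverse direction

(CaCO₃, CaO are pure solids — omitted from Q.)
Q = [CO₂] = 0.0239
Q = 0.0239 > Keq = 0.00926, so the reverse reaction proceeds.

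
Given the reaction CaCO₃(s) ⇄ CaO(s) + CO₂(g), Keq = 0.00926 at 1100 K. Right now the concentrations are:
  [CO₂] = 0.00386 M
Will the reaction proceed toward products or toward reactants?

forward (toward products)

(CaCO₃, CaO are pure solids — omitted from Q.)
Q = [CO₂] = 0.00386
Q = 0.00386 < Keq = 0.00926, so the forward reaction proceeds.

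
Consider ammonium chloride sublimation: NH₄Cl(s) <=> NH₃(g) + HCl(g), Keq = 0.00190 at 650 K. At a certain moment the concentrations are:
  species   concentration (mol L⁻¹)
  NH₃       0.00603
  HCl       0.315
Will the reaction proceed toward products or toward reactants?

neither direction; the system is at equilibrium

(NH₄Cl is a pure solid — omitted from Q.)
Q = [NH₃]·[HCl] = (0.00603)·(0.315) = 0.00190
Q = 0.00190 = Keq, so the system is already at equilibrium.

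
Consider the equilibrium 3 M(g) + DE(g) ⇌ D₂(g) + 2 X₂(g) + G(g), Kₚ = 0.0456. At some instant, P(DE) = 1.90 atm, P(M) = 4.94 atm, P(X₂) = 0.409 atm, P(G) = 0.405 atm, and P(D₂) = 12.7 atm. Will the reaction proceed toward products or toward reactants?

in the forward direction

Qₚ = P(D₂)·P(X₂)²·P(G) / (P(M)³·P(DE)) = (12.7)·(0.409)²·(0.405) / ((4.94)³·(1.90)) = 0.00376
Qₚ = 0.00376 < Kₚ = 0.0456, so the forward reaction proceeds.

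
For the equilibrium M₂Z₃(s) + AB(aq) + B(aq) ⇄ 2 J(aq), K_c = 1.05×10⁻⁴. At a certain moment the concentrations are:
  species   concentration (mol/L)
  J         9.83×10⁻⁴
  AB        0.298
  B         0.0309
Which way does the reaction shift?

(M₂Z₃ is a pure solid — omitted from Q_c.)
Q_c = [J]² / ([AB]·[B]) = (9.83×10⁻⁴)² / ((0.298)·(0.0309)) = 1.05×10⁻⁴
Q_c = 1.05×10⁻⁴ = K_c, so the system is already at equilibrium.

at equilibrium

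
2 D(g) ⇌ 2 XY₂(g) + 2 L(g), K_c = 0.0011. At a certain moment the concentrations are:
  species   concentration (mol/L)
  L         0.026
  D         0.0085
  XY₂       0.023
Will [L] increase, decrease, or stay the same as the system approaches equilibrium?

decrease

Q_c = [XY₂]²·[L]² / [D]² = (0.023)²·(0.026)² / (0.0085)² = 0.0049
Q_c = 0.0049 > K_c = 0.0011: net reverse reaction.
L is a product, so it decreases.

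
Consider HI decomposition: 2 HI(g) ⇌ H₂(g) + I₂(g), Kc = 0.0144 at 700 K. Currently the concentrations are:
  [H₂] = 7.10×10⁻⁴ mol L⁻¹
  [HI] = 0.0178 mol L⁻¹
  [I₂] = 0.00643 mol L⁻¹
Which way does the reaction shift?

at equilibrium

Qc = [H₂]·[I₂] / [HI]² = (7.10×10⁻⁴)·(0.00643) / (0.0178)² = 0.0144
Qc = 0.0144 = Kc, so the system is already at equilibrium.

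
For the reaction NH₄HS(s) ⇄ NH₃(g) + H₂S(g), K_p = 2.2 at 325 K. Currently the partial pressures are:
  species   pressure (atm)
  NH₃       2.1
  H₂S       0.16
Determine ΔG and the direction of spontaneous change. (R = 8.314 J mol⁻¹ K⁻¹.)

ΔG = -5.08 kJ/mol; the forward reaction is spontaneous

(NH₄HS is a pure solid — omitted from Q_p.)
Q_p = P(NH₃)·P(H₂S) = (2.1)·(0.16) = 0.336
ΔG = RT ln(Q_p/K_p) = (8.314 J mol⁻¹ K⁻¹)(325 K) × ln(0.336/2.2)
   = (2.702 kJ/mol)(-1.879) = -5.08 kJ/mol
ΔG < 0, so the forward reaction is spontaneous (proceeds forward).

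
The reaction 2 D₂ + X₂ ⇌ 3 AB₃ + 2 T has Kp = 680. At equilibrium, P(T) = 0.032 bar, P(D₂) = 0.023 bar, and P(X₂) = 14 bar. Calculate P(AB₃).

P(AB₃) = 17 bar

At equilibrium, Kp = P(AB₃)³·P(T)² / (P(D₂)²·P(X₂)) = 680.
(P(AB₃))³·(0.032)² / ((0.023)²·(14)) = 680
P(AB₃)³ = 4920 ⇒ P(AB₃) = 17 bar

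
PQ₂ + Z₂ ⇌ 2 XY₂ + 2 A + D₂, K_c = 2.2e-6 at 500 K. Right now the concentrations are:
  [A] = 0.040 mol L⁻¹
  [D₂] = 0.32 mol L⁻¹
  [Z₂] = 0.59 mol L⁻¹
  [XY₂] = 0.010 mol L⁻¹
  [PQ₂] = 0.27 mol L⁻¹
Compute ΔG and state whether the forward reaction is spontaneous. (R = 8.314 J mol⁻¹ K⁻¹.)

ΔG = -8.00 kJ/mol; the forward reaction is spontaneous

Q_c = [XY₂]²·[A]²·[D₂] / ([PQ₂]·[Z₂]) = (0.010)²·(0.040)²·(0.32) / ((0.27)·(0.59)) = 3.21e-7
ΔG = RT ln(Q_c/K_c) = (8.314 J mol⁻¹ K⁻¹)(500 K) × ln(3.21e-7/2.2e-6)
   = (4.157 kJ/mol)(-1.925) = -8.00 kJ/mol
ΔG < 0, so the forward reaction is spontaneous (proceeds forward).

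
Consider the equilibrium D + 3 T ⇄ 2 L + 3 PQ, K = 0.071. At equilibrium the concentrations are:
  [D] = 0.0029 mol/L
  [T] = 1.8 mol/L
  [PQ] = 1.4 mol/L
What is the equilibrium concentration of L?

[L] = 0.021 mol/L

At equilibrium, K = [L]²·[PQ]³ / ([D]·[T]³) = 0.071.
([L])²·(1.4)³ / ((0.0029)·(1.8)³) = 0.071
[L]² = 4.38×10⁻⁴ ⇒ [L] = 0.021 mol/L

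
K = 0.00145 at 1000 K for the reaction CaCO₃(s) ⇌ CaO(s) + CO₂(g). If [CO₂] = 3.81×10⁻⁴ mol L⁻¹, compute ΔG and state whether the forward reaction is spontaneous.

ΔG = -11.1 kJ/mol; the forward reaction is spontaneous

(CaCO₃, CaO are pure solids — omitted from Q.)
Q = [CO₂] = 3.81×10⁻⁴
ΔG = RT ln(Q/K) = (8.314 J mol⁻¹ K⁻¹)(1000 K) × ln(3.81×10⁻⁴/0.00145)
   = (8.314 kJ/mol)(-1.337) = -11.1 kJ/mol
ΔG < 0, so the forward reaction is spontaneous (proceeds forward).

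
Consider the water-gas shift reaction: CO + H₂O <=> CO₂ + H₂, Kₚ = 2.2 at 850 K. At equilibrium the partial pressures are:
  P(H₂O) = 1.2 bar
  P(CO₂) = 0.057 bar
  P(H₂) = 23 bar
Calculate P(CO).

At equilibrium, Kₚ = P(CO₂)·P(H₂) / (P(CO)·P(H₂O)) = 2.2.
(0.057)·(23) / ((P(CO))·(1.2)) = 2.2
P(CO) = 0.497 = 0.50 bar

P(CO) = 0.50 bar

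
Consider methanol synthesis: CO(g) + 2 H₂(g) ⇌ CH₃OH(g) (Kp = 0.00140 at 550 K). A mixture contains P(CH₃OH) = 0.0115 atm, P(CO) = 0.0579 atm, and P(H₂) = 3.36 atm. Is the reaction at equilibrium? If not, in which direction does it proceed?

Qp = P(CH₃OH) / (P(CO)·P(H₂)²) = (0.0115) / ((0.0579)·(3.36)²) = 0.0176
Qp = 0.0176 > Kp = 0.00140, so the reverse reaction proceeds.

in the reverse direction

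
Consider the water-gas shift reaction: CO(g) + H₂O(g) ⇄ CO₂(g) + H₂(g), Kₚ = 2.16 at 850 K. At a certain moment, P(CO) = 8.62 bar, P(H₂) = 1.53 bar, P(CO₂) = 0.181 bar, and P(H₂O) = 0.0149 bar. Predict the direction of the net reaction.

no net change (already at equilibrium)

Qₚ = P(CO₂)·P(H₂) / (P(CO)·P(H₂O)) = (0.181)·(1.53) / ((8.62)·(0.0149)) = 2.16
Qₚ = 2.16 = Kₚ, so the system is already at equilibrium.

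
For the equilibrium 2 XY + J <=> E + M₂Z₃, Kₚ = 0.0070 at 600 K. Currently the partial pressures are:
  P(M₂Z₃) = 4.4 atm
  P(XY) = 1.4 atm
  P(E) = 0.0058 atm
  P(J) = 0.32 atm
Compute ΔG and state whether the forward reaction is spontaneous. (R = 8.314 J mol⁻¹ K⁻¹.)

Qₚ = P(E)·P(M₂Z₃) / (P(XY)²·P(J)) = (0.0058)·(4.4) / ((1.4)²·(0.32)) = 0.0407
ΔG = RT ln(Qₚ/Kₚ) = (8.314 J mol⁻¹ K⁻¹)(600 K) × ln(0.0407/0.0070)
   = (4.988 kJ/mol)(1.760) = 8.78 kJ/mol
ΔG > 0, so the forward reaction is non-spontaneous (proceeds in reverse).

ΔG = 8.78 kJ/mol; the forward reaction is non-spontaneous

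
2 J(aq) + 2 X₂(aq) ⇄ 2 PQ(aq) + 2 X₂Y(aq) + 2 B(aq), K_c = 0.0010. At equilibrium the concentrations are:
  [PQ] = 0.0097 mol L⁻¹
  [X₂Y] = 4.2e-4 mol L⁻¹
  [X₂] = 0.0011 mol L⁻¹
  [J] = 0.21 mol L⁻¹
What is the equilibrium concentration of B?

At equilibrium, K_c = [PQ]²·[X₂Y]²·[B]² / ([J]²·[X₂]²) = 0.0010.
(0.0097)²·(4.2e-4)²·([B])² / ((0.21)²·(0.0011)²) = 0.0010
[B]² = 3.22 ⇒ [B] = 1.8 mol L⁻¹

[B] = 1.8 mol L⁻¹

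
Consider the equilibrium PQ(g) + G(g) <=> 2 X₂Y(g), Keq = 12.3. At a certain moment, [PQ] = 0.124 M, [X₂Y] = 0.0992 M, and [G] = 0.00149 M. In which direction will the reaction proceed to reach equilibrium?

Q = [X₂Y]² / ([PQ]·[G]) = (0.0992)² / ((0.124)·(0.00149)) = 53.3
Q = 53.3 > Keq = 12.3, so the reverse reaction proceeds.

in the reverse direction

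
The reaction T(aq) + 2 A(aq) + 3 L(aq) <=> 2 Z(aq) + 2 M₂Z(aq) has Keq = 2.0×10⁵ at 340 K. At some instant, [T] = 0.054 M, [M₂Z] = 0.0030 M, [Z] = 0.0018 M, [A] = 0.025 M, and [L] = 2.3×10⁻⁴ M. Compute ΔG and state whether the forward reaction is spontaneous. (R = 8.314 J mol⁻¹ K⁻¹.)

Q = [Z]²·[M₂Z]² / ([T]·[A]²·[L]³) = (0.0018)²·(0.0030)² / ((0.054)·(0.025)²·(2.3×10⁻⁴)³) = 71000
ΔG = RT ln(Q/Keq) = (8.314 J mol⁻¹ K⁻¹)(340 K) × ln(71000/2.0×10⁵)
   = (2.827 kJ/mol)(-1.036) = -2.93 kJ/mol
ΔG < 0, so the forward reaction is spontaneous (proceeds forward).

ΔG = -2.93 kJ/mol; the forward reaction is spontaneous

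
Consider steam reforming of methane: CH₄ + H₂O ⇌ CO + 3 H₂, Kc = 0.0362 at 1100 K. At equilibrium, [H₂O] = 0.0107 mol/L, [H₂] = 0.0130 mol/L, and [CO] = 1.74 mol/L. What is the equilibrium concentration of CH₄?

At equilibrium, Kc = [CO]·[H₂]³ / ([CH₄]·[H₂O]) = 0.0362.
(1.74)·(0.0130)³ / (([CH₄])·(0.0107)) = 0.0362
[CH₄] = 0.00987 mol/L

[CH₄] = 0.00987 mol/L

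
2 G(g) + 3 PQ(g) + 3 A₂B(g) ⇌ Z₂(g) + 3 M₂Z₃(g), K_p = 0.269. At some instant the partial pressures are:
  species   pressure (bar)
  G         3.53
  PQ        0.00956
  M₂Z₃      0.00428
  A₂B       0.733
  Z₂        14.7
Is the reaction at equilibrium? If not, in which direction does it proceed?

Q_p = P(Z₂)·P(M₂Z₃)³ / (P(G)²·P(PQ)³·P(A₂B)³) = (14.7)·(0.00428)³ / ((3.53)²·(0.00956)³·(0.733)³) = 0.269
Q_p = 0.269 = K_p, so the system is already at equilibrium.

neither direction; the system is at equilibrium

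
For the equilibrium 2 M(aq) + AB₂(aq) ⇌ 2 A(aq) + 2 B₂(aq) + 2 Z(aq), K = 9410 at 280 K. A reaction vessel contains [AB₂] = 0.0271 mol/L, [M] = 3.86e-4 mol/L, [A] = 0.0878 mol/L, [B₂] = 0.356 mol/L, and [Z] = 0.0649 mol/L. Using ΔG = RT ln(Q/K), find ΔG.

Q = [A]²·[B₂]²·[Z]² / ([M]²·[AB₂]) = (0.0878)²·(0.356)²·(0.0649)² / ((3.86e-4)²·(0.0271)) = 1020
ΔG = RT ln(Q/K) = (8.314 J mol⁻¹ K⁻¹)(280 K) × ln(1020/9410)
   = (2.328 kJ/mol)(-2.222) = -5.17 kJ/mol
ΔG < 0, so the forward reaction is spontaneous (proceeds forward).

ΔG = -5.17 kJ/mol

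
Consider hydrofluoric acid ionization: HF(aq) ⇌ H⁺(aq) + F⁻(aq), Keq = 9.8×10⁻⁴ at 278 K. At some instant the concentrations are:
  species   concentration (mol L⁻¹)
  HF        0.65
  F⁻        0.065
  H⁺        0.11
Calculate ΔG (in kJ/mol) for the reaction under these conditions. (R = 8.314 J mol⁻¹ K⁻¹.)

Q = [H⁺]·[F⁻] / [HF] = (0.11)·(0.065) / (0.65) = 0.0110
ΔG = RT ln(Q/Keq) = (8.314 J mol⁻¹ K⁻¹)(278 K) × ln(0.0110/9.8×10⁻⁴)
   = (2.311 kJ/mol)(2.418) = 5.59 kJ/mol
ΔG > 0, so the forward reaction is non-spontaneous (proceeds in reverse).

ΔG = 5.59 kJ/mol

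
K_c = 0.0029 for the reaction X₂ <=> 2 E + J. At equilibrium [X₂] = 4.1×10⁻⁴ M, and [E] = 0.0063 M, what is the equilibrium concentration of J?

At equilibrium, K_c = [E]²·[J] / [X₂] = 0.0029.
(0.0063)²·([J]) / (4.1×10⁻⁴) = 0.0029
[J] = 0.0300 = 0.030 M

[J] = 0.030 M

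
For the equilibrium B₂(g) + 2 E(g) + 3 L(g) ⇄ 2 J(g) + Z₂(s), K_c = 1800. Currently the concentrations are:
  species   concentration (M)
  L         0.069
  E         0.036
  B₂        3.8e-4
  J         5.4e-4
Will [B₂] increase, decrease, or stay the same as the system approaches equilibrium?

stay the same

(Z₂ is a pure solid — omitted from Q_c.)
Q_c = [J]² / ([B₂]·[E]²·[L]³) = (5.4e-4)² / ((3.8e-4)·(0.036)²·(0.069)³) = 1800
Q_c = 1800 = K_c; the system is at equilibrium.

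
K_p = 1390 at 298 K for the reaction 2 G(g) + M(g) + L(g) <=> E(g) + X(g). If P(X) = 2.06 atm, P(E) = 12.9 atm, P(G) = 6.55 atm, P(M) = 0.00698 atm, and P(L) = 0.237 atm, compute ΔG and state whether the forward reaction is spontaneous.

ΔG = -3.25 kJ/mol; the forward reaction is spontaneous

Q_p = P(E)·P(X) / (P(G)²·P(M)·P(L)) = (12.9)·(2.06) / ((6.55)²·(0.00698)·(0.237)) = 374
ΔG = RT ln(Q_p/K_p) = (8.314 J mol⁻¹ K⁻¹)(298 K) × ln(374/1390)
   = (2.478 kJ/mol)(-1.313) = -3.25 kJ/mol
ΔG < 0, so the forward reaction is spontaneous (proceeds forward).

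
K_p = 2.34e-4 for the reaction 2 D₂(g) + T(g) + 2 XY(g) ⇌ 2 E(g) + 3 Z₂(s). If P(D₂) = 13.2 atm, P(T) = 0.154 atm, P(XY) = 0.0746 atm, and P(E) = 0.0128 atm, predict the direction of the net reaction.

(Z₂ is a pure solid — omitted from Q_p.)
Q_p = P(E)² / (P(D₂)²·P(T)·P(XY)²) = (0.0128)² / ((13.2)²·(0.154)·(0.0746)²) = 0.00110
Q_p = 0.00110 > K_p = 2.34e-4, so the reverse reaction proceeds.

toward reactants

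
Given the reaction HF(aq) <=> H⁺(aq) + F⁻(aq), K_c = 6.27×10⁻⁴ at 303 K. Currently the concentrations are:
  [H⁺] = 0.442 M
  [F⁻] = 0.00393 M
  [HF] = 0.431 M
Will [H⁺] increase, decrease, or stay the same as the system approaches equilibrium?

decrease

Q_c = [H⁺]·[F⁻] / [HF] = (0.442)·(0.00393) / (0.431) = 0.00403
Q_c = 0.00403 > K_c = 6.27×10⁻⁴: net reverse reaction.
H⁺ is a product, so it decreases.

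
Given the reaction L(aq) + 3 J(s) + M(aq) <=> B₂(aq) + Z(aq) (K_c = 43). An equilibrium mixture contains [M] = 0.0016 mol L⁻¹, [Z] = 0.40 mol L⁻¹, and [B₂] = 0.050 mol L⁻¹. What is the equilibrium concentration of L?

[L] = 0.29 mol L⁻¹

(J is a pure solid — omitted from K_c.)
At equilibrium, K_c = [B₂]·[Z] / ([L]·[M]) = 43.
(0.050)·(0.40) / (([L])·(0.0016)) = 43
[L] = 0.291 = 0.29 mol L⁻¹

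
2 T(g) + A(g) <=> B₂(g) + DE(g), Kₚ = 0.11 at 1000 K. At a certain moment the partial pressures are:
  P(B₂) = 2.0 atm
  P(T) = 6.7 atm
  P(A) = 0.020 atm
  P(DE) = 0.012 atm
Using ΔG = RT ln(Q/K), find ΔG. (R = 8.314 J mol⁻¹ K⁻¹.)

ΔG = -11.8 kJ/mol

Qₚ = P(B₂)·P(DE) / (P(T)²·P(A)) = (2.0)·(0.012) / ((6.7)²·(0.020)) = 0.0267
ΔG = RT ln(Qₚ/Kₚ) = (8.314 J mol⁻¹ K⁻¹)(1000 K) × ln(0.0267/0.11)
   = (8.314 kJ/mol)(-1.416) = -11.8 kJ/mol
ΔG < 0, so the forward reaction is spontaneous (proceeds forward).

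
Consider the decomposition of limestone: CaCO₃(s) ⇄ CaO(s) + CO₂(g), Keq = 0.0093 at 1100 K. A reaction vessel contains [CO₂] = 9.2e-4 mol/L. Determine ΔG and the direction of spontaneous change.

(CaCO₃, CaO are pure solids — omitted from Q.)
Q = [CO₂] = 9.20e-4
ΔG = RT ln(Q/Keq) = (8.314 J mol⁻¹ K⁻¹)(1100 K) × ln(9.20e-4/0.0093)
   = (9.145 kJ/mol)(-2.313) = -21.2 kJ/mol
ΔG < 0, so the forward reaction is spontaneous (proceeds forward).

ΔG = -21.2 kJ/mol; the forward reaction is spontaneous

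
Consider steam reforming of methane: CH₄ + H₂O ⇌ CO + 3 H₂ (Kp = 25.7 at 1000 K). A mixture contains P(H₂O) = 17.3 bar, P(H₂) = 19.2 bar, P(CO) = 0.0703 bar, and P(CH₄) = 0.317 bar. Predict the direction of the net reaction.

to the left

Qp = P(CO)·P(H₂)³ / (P(CH₄)·P(H₂O)) = (0.0703)·(19.2)³ / ((0.317)·(17.3)) = 90.7
Qp = 90.7 > Kp = 25.7, so the reverse reaction proceeds.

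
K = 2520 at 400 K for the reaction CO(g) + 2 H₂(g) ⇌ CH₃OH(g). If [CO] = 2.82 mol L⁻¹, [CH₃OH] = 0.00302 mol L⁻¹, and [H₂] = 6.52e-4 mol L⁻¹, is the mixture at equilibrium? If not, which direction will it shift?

Q = [CH₃OH] / ([CO]·[H₂]²) = (0.00302) / ((2.82)·(6.52e-4)²) = 2520
Q = 2520 = K; the system is at equilibrium.

yes, at equilibrium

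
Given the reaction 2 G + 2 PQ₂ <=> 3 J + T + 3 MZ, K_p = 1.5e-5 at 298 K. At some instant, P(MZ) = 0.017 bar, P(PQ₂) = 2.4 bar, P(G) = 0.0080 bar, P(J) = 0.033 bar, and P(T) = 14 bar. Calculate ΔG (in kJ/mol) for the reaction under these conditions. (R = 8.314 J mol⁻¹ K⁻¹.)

Q_p = P(J)³·P(T)·P(MZ)³ / (P(G)²·P(PQ₂)²) = (0.033)³·(14)·(0.017)³ / ((0.0080)²·(2.4)²) = 6.71e-6
ΔG = RT ln(Q_p/K_p) = (8.314 J mol⁻¹ K⁻¹)(298 K) × ln(6.71e-6/1.5e-5)
   = (2.478 kJ/mol)(-0.8045) = -1.99 kJ/mol
ΔG < 0, so the forward reaction is spontaneous (proceeds forward).

ΔG = -1.99 kJ/mol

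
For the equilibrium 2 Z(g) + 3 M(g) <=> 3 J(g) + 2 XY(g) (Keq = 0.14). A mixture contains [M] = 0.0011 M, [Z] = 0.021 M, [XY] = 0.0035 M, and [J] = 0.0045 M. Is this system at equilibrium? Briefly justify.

no; Q > K, reaction proceeds in reverse

Q = [J]³·[XY]² / ([Z]²·[M]³) = (0.0045)³·(0.0035)² / ((0.021)²·(0.0011)³) = 1.9
Q = 1.9 > Keq = 0.14: net reverse reaction.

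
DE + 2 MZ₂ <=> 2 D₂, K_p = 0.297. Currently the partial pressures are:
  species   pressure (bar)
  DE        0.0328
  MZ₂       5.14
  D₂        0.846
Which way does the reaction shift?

to the left

Q_p = P(D₂)² / (P(DE)·P(MZ₂)²) = (0.846)² / ((0.0328)·(5.14)²) = 0.826
Q_p = 0.826 > K_p = 0.297, so the reverse reaction proceeds.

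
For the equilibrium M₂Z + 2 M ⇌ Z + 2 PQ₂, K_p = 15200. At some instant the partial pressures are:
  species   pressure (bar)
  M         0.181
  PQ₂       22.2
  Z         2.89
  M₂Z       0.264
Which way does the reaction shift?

Q_p = P(Z)·P(PQ₂)² / (P(M₂Z)·P(M)²) = (2.89)·(22.2)² / ((0.264)·(0.181)²) = 1.65e5
Q_p = 1.65e5 > K_p = 15200, so the reverse reaction proceeds.

to the left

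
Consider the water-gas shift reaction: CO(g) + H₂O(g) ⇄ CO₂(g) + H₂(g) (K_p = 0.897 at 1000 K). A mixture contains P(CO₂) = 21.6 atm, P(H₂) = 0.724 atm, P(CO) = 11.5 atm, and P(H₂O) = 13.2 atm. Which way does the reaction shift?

Q_p = P(CO₂)·P(H₂) / (P(CO)·P(H₂O)) = (21.6)·(0.724) / ((11.5)·(13.2)) = 0.103
Q_p = 0.103 < K_p = 0.897, so the forward reaction proceeds.

toward products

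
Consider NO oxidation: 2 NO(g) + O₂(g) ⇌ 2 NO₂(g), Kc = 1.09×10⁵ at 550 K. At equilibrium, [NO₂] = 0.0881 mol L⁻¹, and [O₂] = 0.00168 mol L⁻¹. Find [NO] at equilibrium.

At equilibrium, Kc = [NO₂]² / ([NO]²·[O₂]) = 1.09×10⁵.
(0.0881)² / (([NO])²·(0.00168)) = 1.09×10⁵
[NO]² = 4.24×10⁻⁵ ⇒ [NO] = 0.00651 mol L⁻¹

[NO] = 0.00651 mol L⁻¹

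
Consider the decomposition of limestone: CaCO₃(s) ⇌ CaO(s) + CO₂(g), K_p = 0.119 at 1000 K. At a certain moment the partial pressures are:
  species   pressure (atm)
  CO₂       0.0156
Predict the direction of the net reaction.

(CaCO₃, CaO are pure solids — omitted from Q_p.)
Q_p = P(CO₂) = 0.0156
Q_p = 0.0156 < K_p = 0.119, so the forward reaction proceeds.

to the right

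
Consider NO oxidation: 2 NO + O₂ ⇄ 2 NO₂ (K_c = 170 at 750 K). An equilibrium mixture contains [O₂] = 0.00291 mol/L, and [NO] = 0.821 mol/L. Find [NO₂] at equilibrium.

At equilibrium, K_c = [NO₂]² / ([NO]²·[O₂]) = 170.
([NO₂])² / ((0.821)²·(0.00291)) = 170
[NO₂]² = 0.333 ⇒ [NO₂] = 0.577 mol/L

[NO₂] = 0.577 mol/L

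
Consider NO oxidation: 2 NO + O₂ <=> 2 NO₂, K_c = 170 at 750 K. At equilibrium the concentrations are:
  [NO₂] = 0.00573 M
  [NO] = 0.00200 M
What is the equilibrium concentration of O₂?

[O₂] = 0.0483 M

At equilibrium, K_c = [NO₂]² / ([NO]²·[O₂]) = 170.
(0.00573)² / ((0.00200)²·([O₂])) = 170
[O₂] = 0.0483 M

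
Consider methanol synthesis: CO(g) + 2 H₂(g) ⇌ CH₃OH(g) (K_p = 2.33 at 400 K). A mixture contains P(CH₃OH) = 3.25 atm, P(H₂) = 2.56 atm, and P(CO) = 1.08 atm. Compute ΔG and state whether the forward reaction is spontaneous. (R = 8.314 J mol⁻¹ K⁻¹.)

ΔG = -5.40 kJ/mol; the forward reaction is spontaneous

Q_p = P(CH₃OH) / (P(CO)·P(H₂)²) = (3.25) / ((1.08)·(2.56)²) = 0.459
ΔG = RT ln(Q_p/K_p) = (8.314 J mol⁻¹ K⁻¹)(400 K) × ln(0.459/2.33)
   = (3.326 kJ/mol)(-1.625) = -5.40 kJ/mol
ΔG < 0, so the forward reaction is spontaneous (proceeds forward).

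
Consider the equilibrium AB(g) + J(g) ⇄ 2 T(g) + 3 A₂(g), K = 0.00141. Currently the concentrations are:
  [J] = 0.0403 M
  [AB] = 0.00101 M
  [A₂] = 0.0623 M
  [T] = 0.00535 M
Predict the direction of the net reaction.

Q = [T]²·[A₂]³ / ([AB]·[J]) = (0.00535)²·(0.0623)³ / ((0.00101)·(0.0403)) = 1.70×10⁻⁴
Q = 1.70×10⁻⁴ < K = 0.00141, so the forward reaction proceeds.

to the right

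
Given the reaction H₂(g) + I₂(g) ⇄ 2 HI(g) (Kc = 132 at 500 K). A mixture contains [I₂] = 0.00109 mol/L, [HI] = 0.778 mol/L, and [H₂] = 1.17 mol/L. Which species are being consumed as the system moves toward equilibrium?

Qc = [HI]² / ([H₂]·[I₂]) = (0.778)² / ((1.17)·(0.00109)) = 475
Qc = 475 > Kc = 132: net reverse reaction.

HI (products)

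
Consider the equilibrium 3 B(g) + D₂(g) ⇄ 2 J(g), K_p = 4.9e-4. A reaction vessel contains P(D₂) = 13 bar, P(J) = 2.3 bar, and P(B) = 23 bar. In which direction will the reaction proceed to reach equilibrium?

Q_p = P(J)² / (P(B)³·P(D₂)) = (2.3)² / ((23)³·(13)) = 3.3e-5
Q_p = 3.3e-5 < K_p = 4.9e-4, so the forward reaction proceeds.

to the right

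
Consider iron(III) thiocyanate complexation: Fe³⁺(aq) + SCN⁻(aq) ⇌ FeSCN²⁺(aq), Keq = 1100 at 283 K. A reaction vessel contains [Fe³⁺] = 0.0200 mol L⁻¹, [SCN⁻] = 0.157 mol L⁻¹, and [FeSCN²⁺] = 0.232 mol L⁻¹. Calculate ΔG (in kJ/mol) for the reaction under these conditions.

Q = [FeSCN²⁺] / ([Fe³⁺]·[SCN⁻]) = (0.232) / ((0.0200)·(0.157)) = 73.9
ΔG = RT ln(Q/Keq) = (8.314 J mol⁻¹ K⁻¹)(283 K) × ln(73.9/1100)
   = (2.353 kJ/mol)(-2.700) = -6.35 kJ/mol
ΔG < 0, so the forward reaction is spontaneous (proceeds forward).

ΔG = -6.35 kJ/mol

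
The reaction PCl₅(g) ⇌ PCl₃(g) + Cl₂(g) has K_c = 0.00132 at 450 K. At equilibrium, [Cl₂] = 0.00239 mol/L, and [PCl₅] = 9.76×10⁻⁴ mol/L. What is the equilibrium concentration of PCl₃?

At equilibrium, K_c = [PCl₃]·[Cl₂] / [PCl₅] = 0.00132.
([PCl₃])·(0.00239) / (9.76×10⁻⁴) = 0.00132
[PCl₃] = 5.39×10⁻⁴ mol/L

[PCl₃] = 5.39×10⁻⁴ mol/L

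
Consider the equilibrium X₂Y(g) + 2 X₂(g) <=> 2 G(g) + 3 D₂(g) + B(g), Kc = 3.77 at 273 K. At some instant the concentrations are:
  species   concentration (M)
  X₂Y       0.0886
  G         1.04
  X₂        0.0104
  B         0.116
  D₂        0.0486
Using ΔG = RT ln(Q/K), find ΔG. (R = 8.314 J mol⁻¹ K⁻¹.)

ΔG = -2.09 kJ/mol

Qc = [G]²·[D₂]³·[B] / ([X₂Y]·[X₂]²) = (1.04)²·(0.0486)³·(0.116) / ((0.0886)·(0.0104)²) = 1.50
ΔG = RT ln(Qc/Kc) = (8.314 J mol⁻¹ K⁻¹)(273 K) × ln(1.50/3.77)
   = (2.270 kJ/mol)(-0.9216) = -2.09 kJ/mol
ΔG < 0, so the forward reaction is spontaneous (proceeds forward).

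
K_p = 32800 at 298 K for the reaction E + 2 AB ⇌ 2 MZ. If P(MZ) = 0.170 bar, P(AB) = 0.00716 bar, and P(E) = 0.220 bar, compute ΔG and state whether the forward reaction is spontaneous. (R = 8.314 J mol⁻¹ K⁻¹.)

ΔG = -6.32 kJ/mol; the forward reaction is spontaneous

Q_p = P(MZ)² / (P(E)·P(AB)²) = (0.170)² / ((0.220)·(0.00716)²) = 2560
ΔG = RT ln(Q_p/K_p) = (8.314 J mol⁻¹ K⁻¹)(298 K) × ln(2560/32800)
   = (2.478 kJ/mol)(-2.550) = -6.32 kJ/mol
ΔG < 0, so the forward reaction is spontaneous (proceeds forward).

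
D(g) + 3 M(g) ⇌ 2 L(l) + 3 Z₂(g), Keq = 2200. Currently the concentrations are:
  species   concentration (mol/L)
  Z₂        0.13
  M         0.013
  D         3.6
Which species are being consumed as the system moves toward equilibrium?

D, M (reactants)

(L is a pure liquid — omitted from Q.)
Q = [Z₂]³ / ([D]·[M]³) = (0.13)³ / ((3.6)·(0.013)³) = 280
Q = 280 < Keq = 2200: net forward reaction.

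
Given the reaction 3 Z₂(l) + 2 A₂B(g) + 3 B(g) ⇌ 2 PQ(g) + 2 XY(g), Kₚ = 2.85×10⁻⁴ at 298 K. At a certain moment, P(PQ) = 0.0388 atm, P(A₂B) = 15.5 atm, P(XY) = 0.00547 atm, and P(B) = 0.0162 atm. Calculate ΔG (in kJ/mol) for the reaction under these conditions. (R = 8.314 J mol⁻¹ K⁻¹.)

ΔG = -4.62 kJ/mol

(Z₂ is a pure liquid — omitted from Qₚ.)
Qₚ = P(PQ)²·P(XY)² / (P(A₂B)²·P(B)³) = (0.0388)²·(0.00547)² / ((15.5)²·(0.0162)³) = 4.41×10⁻⁵
ΔG = RT ln(Qₚ/Kₚ) = (8.314 J mol⁻¹ K⁻¹)(298 K) × ln(4.41×10⁻⁵/2.85×10⁻⁴)
   = (2.478 kJ/mol)(-1.866) = -4.62 kJ/mol
ΔG < 0, so the forward reaction is spontaneous (proceeds forward).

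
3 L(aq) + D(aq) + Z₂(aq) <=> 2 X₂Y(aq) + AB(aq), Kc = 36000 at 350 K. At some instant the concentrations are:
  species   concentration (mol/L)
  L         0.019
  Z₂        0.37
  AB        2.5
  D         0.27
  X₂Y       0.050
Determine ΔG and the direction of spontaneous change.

Qc = [X₂Y]²·[AB] / ([L]³·[D]·[Z₂]) = (0.050)²·(2.5) / ((0.019)³·(0.27)·(0.37)) = 9120
ΔG = RT ln(Qc/Kc) = (8.314 J mol⁻¹ K⁻¹)(350 K) × ln(9120/36000)
   = (2.910 kJ/mol)(-1.373) = -4.00 kJ/mol
ΔG < 0, so the forward reaction is spontaneous (proceeds forward).

ΔG = -4.00 kJ/mol; the forward reaction is spontaneous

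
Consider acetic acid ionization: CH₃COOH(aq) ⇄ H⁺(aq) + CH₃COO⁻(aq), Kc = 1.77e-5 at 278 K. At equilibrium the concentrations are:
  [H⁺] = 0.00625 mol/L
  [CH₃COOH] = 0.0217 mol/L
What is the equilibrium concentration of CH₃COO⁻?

[CH₃COO⁻] = 6.15e-5 mol/L

At equilibrium, Kc = [H⁺]·[CH₃COO⁻] / [CH₃COOH] = 1.77e-5.
(0.00625)·([CH₃COO⁻]) / (0.0217) = 1.77e-5
[CH₃COO⁻] = 6.15e-5 mol/L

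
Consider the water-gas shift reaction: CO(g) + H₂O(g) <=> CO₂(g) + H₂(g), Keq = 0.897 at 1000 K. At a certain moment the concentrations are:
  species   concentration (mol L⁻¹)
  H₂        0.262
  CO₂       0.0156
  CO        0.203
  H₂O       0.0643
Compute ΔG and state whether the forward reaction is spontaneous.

ΔG = -8.75 kJ/mol; the forward reaction is spontaneous

Q = [CO₂]·[H₂] / ([CO]·[H₂O]) = (0.0156)·(0.262) / ((0.203)·(0.0643)) = 0.313
ΔG = RT ln(Q/Keq) = (8.314 J mol⁻¹ K⁻¹)(1000 K) × ln(0.313/0.897)
   = (8.314 kJ/mol)(-1.053) = -8.75 kJ/mol
ΔG < 0, so the forward reaction is spontaneous (proceeds forward).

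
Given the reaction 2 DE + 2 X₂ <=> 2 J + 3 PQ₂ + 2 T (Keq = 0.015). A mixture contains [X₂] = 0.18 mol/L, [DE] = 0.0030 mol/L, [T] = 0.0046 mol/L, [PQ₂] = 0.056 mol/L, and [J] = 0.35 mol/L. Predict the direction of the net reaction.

to the right

Q = [J]²·[PQ₂]³·[T]² / ([DE]²·[X₂]²) = (0.35)²·(0.056)³·(0.0046)² / ((0.0030)²·(0.18)²) = 0.0016
Q = 0.0016 < Keq = 0.015, so the forward reaction proceeds.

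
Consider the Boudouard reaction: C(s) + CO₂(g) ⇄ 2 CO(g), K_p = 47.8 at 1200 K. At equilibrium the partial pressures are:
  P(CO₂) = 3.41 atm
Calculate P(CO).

P(CO) = 12.8 atm

(C is a pure solid — omitted from K_p.)
At equilibrium, K_p = P(CO)² / P(CO₂) = 47.8.
(P(CO))² / (3.41) = 47.8
P(CO)² = 163 ⇒ P(CO) = 12.8 atm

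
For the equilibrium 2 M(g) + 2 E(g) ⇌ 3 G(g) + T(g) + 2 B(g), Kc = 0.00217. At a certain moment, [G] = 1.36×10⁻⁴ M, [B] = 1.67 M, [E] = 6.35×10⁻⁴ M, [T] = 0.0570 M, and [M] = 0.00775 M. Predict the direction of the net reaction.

Qc = [G]³·[T]·[B]² / ([M]²·[E]²) = (1.36×10⁻⁴)³·(0.0570)·(1.67)² / ((0.00775)²·(6.35×10⁻⁴)²) = 0.0165
Qc = 0.0165 > Kc = 0.00217, so the reverse reaction proceeds.

reverse (toward reactants)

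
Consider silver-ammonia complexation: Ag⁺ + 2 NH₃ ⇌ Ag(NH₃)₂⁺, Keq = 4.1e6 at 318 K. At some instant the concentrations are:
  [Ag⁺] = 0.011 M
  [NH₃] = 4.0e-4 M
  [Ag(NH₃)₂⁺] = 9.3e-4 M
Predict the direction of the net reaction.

to the right

Q = [Ag(NH₃)₂⁺] / ([Ag⁺]·[NH₃]²) = (9.3e-4) / ((0.011)·(4.0e-4)²) = 5.3e5
Q = 5.3e5 < Keq = 4.1e6, so the forward reaction proceeds.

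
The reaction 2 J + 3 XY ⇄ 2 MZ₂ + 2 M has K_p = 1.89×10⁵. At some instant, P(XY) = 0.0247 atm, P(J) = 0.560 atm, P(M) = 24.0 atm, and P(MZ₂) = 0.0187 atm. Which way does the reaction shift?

Q_p = P(MZ₂)²·P(M)² / (P(J)²·P(XY)³) = (0.0187)²·(24.0)² / ((0.560)²·(0.0247)³) = 42600
Q_p = 42600 < K_p = 1.89×10⁵, so the forward reaction proceeds.

toward products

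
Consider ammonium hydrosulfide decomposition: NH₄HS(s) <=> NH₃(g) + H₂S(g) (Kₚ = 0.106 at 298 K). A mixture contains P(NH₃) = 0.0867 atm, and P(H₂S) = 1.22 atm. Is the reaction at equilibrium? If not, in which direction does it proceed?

(NH₄HS is a pure solid — omitted from Qₚ.)
Qₚ = P(NH₃)·P(H₂S) = (0.0867)·(1.22) = 0.106
Qₚ = 0.106 = Kₚ, so the system is already at equilibrium.

at equilibrium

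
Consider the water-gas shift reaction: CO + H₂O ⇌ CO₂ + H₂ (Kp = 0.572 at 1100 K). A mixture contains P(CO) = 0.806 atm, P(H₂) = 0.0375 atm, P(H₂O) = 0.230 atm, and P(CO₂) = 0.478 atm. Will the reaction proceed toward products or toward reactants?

Qp = P(CO₂)·P(H₂) / (P(CO)·P(H₂O)) = (0.478)·(0.0375) / ((0.806)·(0.230)) = 0.0967
Qp = 0.0967 < Kp = 0.572, so the forward reaction proceeds.

in the forward direction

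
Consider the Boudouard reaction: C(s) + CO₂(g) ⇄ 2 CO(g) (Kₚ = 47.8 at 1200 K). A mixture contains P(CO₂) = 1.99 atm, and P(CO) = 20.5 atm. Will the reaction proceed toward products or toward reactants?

toward reactants

(C is a pure solid — omitted from Qₚ.)
Qₚ = P(CO)² / P(CO₂) = (20.5)² / (1.99) = 211
Qₚ = 211 > Kₚ = 47.8, so the reverse reaction proceeds.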